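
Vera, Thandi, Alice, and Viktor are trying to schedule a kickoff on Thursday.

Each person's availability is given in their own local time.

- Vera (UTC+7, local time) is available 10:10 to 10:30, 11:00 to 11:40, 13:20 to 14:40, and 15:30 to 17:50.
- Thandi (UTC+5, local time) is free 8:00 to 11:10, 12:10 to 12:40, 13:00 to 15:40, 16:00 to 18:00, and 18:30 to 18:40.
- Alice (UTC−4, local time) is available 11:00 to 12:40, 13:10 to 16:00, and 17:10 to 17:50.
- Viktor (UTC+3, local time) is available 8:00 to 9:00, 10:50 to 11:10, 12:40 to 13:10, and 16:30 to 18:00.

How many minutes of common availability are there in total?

0 minutes

Vera → UTC: 03:10–03:30, 04:00–04:40, 06:20–07:40, 08:30–10:50.
Thandi → UTC: 03:00–06:10, 07:10–07:40, 08:00–10:40, 11:00–13:00, 13:30–13:40.
Alice → UTC: 15:00–16:40, 17:10–20:00, 21:10–21:50.
Viktor → UTC: 05:00–06:00, 07:50–08:10, 09:40–10:10, 13:30–15:00.
Vera ∩ Thandi: 03:10–03:30, 04:00–04:40, 07:10–07:40, 08:30–10:40.
Vera ∩ Thandi ∩ Alice: (none).
Vera ∩ Thandi ∩ Alice ∩ Viktor: (none).
Total common minutes: 0.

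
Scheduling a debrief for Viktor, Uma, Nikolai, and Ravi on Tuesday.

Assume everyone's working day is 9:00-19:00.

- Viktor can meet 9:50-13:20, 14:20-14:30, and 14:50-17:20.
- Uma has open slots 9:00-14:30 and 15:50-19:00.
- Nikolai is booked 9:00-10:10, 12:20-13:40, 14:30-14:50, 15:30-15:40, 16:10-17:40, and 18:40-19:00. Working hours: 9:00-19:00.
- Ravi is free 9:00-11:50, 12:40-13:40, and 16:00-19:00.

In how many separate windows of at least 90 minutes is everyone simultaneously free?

1

Nikolai free within 09:00–19:00: 10:10–12:20, 13:40–14:30, 14:50–15:30, 15:40–16:10, 17:40–18:40.
Viktor ∩ Uma: 09:50–13:20, 14:20–14:30, 15:50–17:20.
Viktor ∩ Uma ∩ Nikolai: 10:10–12:20, 14:20–14:30, 15:50–16:10.
Viktor ∩ Uma ∩ Nikolai ∩ Ravi: 10:10–11:50, 16:00–16:10.
Windows ≥ 90 min: 10:10–11:50.
That's 1 window.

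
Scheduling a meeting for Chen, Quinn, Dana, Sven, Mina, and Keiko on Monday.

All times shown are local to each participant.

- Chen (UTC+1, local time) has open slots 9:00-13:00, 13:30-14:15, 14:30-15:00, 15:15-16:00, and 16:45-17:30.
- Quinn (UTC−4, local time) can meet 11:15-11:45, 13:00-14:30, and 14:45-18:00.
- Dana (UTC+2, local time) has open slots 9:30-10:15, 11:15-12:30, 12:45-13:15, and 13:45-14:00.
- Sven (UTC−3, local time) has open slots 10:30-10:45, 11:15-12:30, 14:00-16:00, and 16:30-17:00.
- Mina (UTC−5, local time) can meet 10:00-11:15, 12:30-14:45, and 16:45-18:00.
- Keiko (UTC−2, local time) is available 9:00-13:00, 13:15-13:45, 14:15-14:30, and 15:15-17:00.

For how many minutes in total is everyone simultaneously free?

Chen → UTC: 08:00–12:00, 12:30–13:15, 13:30–14:00, 14:15–15:00, 15:45–16:30.
Quinn → UTC: 15:15–15:45, 17:00–18:30, 18:45–22:00.
Dana → UTC: 07:30–08:15, 09:15–10:30, 10:45–11:15, 11:45–12:00.
Sven → UTC: 13:30–13:45, 14:15–15:30, 17:00–19:00, 19:30–20:00.
Mina → UTC: 15:00–16:15, 17:30–19:45, 21:45–23:00.
Keiko → UTC: 11:00–15:00, 15:15–15:45, 16:15–16:30, 17:15–19:00.
Chen ∩ Quinn: (none).
Chen ∩ Quinn ∩ Dana: (none).
Chen ∩ Quinn ∩ Dana ∩ Sven: (none).
Chen ∩ Quinn ∩ Dana ∩ Sven ∩ Mina: (none).
Chen ∩ Quinn ∩ Dana ∩ Sven ∩ Mina ∩ Keiko: (none).
Total common minutes: 0.

0 minutes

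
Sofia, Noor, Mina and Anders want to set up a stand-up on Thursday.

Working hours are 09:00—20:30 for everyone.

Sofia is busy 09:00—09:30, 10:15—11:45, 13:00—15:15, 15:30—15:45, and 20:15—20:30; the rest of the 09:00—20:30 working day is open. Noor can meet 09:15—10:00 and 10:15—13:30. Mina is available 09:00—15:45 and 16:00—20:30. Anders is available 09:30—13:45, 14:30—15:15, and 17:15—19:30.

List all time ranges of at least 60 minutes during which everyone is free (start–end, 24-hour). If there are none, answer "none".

11:45–13:00

Sofia free within 09:00–20:30: 09:30–10:15, 11:45–13:00, 15:15–15:30, 15:45–20:15.
Sofia ∩ Noor: 09:30–10:00, 11:45–13:00.
Sofia ∩ Noor ∩ Mina: 09:30–10:00, 11:45–13:00.
Sofia ∩ Noor ∩ Mina ∩ Anders: 09:30–10:00, 11:45–13:00.
Windows ≥ 60 min: 11:45–13:00.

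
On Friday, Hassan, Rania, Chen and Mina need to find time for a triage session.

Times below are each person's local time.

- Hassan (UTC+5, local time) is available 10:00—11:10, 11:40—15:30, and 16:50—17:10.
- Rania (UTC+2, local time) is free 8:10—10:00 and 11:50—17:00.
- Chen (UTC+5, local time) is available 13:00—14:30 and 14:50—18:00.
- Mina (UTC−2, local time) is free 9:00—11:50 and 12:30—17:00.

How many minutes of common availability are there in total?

Hassan → UTC: 05:00–06:10, 06:40–10:30, 11:50–12:10.
Rania → UTC: 06:10–08:00, 09:50–15:00.
Chen → UTC: 08:00–09:30, 09:50–13:00.
Mina → UTC: 11:00–13:50, 14:30–19:00.
Hassan ∩ Rania: 06:40–08:00, 09:50–10:30, 11:50–12:10.
Hassan ∩ Rania ∩ Chen: 09:50–10:30, 11:50–12:10.
Hassan ∩ Rania ∩ Chen ∩ Mina: 11:50–12:10.
Total common minutes: 20.

20 minutes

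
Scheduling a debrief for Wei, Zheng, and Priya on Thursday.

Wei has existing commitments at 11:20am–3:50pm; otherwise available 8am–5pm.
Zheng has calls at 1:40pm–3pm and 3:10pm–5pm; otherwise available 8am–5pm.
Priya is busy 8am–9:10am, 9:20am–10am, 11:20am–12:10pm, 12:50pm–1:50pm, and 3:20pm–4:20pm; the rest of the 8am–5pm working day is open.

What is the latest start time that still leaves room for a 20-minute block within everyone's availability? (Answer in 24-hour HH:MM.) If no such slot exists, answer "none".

Wei free within 08:00–17:00: 08:00–11:20, 15:50–17:00.
Zheng free within 08:00–17:00: 08:00–13:40, 15:00–15:10.
Priya free within 08:00–17:00: 09:10–09:20, 10:00–11:20, 12:10–12:50, 13:50–15:20, 16:20–17:00.
Wei ∩ Zheng: 08:00–11:20.
Wei ∩ Zheng ∩ Priya: 09:10–09:20, 10:00–11:20.
Windows ≥ 20 min: 10:00–11:20.
Latest start in the last window 10:00–11:20 is 11:20 − 20 min = 11:00.

11:00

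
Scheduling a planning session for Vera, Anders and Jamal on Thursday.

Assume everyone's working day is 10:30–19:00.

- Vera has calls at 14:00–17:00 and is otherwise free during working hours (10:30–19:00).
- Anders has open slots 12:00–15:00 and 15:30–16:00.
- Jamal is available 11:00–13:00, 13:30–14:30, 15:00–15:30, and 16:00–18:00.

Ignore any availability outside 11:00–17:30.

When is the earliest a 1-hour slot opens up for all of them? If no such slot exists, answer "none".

Vera free within 10:30–19:00: 10:30–14:00, 17:00–19:00.
Vera ∩ Anders: 12:00–14:00.
Vera ∩ Anders ∩ Jamal: 12:00–13:00, 13:30–14:00.
Restricted to 11:00–17:30: 12:00–13:00, 13:30–14:00.
Windows ≥ 60 min: 12:00–13:00.
Earliest such window starts at 12:00.

12:00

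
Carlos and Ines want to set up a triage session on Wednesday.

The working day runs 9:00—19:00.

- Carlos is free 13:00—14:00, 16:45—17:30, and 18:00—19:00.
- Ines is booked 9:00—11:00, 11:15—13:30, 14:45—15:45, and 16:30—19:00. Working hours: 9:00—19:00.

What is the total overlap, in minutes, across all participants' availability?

30 minutes

Ines free within 09:00–19:00: 11:00–11:15, 13:30–14:45, 15:45–16:30.
Carlos ∩ Ines: 13:30–14:00.
Total common minutes: 30.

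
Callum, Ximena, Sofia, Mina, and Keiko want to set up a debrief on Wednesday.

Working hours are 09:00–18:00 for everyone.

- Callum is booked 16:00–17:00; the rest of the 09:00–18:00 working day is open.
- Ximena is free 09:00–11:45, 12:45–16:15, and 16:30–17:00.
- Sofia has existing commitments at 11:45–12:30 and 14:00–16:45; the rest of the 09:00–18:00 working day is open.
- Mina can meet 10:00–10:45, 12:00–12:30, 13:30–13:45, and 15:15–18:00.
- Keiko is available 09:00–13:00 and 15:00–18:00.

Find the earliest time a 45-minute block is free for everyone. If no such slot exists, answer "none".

Callum free within 09:00–18:00: 09:00–16:00, 17:00–18:00.
Sofia free within 09:00–18:00: 09:00–11:45, 12:30–14:00, 16:45–18:00.
Callum ∩ Ximena: 09:00–11:45, 12:45–16:00.
Callum ∩ Ximena ∩ Sofia: 09:00–11:45, 12:45–14:00.
Callum ∩ Ximena ∩ Sofia ∩ Mina: 10:00–10:45, 13:30–13:45.
Callum ∩ Ximena ∩ Sofia ∩ Mina ∩ Keiko: 10:00–10:45.
Windows ≥ 45 min: 10:00–10:45.
Earliest such window starts at 10:00.

10:00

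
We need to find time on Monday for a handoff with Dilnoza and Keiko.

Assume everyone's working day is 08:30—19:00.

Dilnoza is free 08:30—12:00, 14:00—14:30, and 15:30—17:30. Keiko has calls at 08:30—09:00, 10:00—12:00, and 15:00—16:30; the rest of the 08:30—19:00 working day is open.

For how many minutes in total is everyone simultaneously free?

Keiko free within 08:30–19:00: 09:00–10:00, 12:00–15:00, 16:30–19:00.
Dilnoza ∩ Keiko: 09:00–10:00, 14:00–14:30, 16:30–17:30.
Total common minutes: 60 + 30 + 60 = 150.

150 minutes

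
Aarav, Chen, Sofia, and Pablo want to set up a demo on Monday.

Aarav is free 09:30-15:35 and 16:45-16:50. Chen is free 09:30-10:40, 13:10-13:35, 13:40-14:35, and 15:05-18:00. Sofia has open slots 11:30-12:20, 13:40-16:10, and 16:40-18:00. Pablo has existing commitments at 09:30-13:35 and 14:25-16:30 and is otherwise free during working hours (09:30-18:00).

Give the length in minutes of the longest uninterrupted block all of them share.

45 minutes

Pablo free within 09:30–18:00: 13:35–14:25, 16:30–18:00.
Aarav ∩ Chen: 09:30–10:40, 13:10–13:35, 13:40–14:35, 15:05–15:35, 16:45–16:50.
Aarav ∩ Chen ∩ Sofia: 13:40–14:35, 15:05–15:35, 16:45–16:50.
Aarav ∩ Chen ∩ Sofia ∩ Pablo: 13:40–14:25, 16:45–16:50.
Common window lengths: 45, 5 min; longest is 45.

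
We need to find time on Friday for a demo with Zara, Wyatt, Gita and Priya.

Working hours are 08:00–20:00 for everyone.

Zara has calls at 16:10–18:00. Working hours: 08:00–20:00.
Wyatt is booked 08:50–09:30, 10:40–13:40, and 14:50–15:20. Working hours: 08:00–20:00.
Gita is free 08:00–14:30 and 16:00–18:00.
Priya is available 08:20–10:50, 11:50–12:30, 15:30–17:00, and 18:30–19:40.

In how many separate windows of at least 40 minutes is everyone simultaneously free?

Zara free within 08:00–20:00: 08:00–16:10, 18:00–20:00.
Wyatt free within 08:00–20:00: 08:00–08:50, 09:30–10:40, 13:40–14:50, 15:20–20:00.
Zara ∩ Wyatt: 08:00–08:50, 09:30–10:40, 13:40–14:50, 15:20–16:10, 18:00–20:00.
Zara ∩ Wyatt ∩ Gita: 08:00–08:50, 09:30–10:40, 13:40–14:30, 16:00–16:10.
Zara ∩ Wyatt ∩ Gita ∩ Priya: 08:20–08:50, 09:30–10:40, 16:00–16:10.
Windows ≥ 40 min: 09:30–10:40.
That's 1 window.

1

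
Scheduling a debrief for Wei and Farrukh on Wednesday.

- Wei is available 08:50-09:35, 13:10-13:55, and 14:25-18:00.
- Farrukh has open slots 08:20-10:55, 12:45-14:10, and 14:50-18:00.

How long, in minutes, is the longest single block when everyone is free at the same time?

Wei ∩ Farrukh: 08:50–09:35, 13:10–13:55, 14:50–18:00.
Common window lengths: 45, 45, 190 min; longest is 190.

190 minutes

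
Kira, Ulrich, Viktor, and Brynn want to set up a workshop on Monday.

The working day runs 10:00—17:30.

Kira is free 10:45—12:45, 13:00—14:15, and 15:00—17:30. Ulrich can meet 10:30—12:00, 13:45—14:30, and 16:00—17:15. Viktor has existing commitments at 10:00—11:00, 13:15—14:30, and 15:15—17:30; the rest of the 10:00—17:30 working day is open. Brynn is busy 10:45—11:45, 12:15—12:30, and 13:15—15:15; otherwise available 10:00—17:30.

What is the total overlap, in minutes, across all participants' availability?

Viktor free within 10:00–17:30: 11:00–13:15, 14:30–15:15.
Brynn free within 10:00–17:30: 10:00–10:45, 11:45–12:15, 12:30–13:15, 15:15–17:30.
Kira ∩ Ulrich: 10:45–12:00, 13:45–14:15, 16:00–17:15.
Kira ∩ Ulrich ∩ Viktor: 11:00–12:00.
Kira ∩ Ulrich ∩ Viktor ∩ Brynn: 11:45–12:00.
Total common minutes: 15.

15 minutes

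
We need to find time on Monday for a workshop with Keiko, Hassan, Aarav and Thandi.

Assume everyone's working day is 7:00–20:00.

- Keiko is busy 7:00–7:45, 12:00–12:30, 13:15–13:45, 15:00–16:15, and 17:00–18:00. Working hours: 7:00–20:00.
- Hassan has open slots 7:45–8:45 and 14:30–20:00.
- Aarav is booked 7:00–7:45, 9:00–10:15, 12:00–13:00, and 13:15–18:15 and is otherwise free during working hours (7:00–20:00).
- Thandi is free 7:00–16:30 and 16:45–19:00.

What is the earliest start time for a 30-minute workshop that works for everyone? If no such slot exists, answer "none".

07:45

Keiko free within 07:00–20:00: 07:45–12:00, 12:30–13:15, 13:45–15:00, 16:15–17:00, 18:00–20:00.
Aarav free within 07:00–20:00: 07:45–09:00, 10:15–12:00, 13:00–13:15, 18:15–20:00.
Keiko ∩ Hassan: 07:45–08:45, 14:30–15:00, 16:15–17:00, 18:00–20:00.
Keiko ∩ Hassan ∩ Aarav: 07:45–08:45, 18:15–20:00.
Keiko ∩ Hassan ∩ Aarav ∩ Thandi: 07:45–08:45, 18:15–19:00.
Windows ≥ 30 min: 07:45–08:45, 18:15–19:00.
Earliest such window starts at 07:45.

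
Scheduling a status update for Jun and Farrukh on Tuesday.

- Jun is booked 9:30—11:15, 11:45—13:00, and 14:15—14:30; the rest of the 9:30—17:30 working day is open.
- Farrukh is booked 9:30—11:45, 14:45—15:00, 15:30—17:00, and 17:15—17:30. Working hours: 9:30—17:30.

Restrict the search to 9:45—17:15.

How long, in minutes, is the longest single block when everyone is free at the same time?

Jun free within 09:30–17:30: 11:15–11:45, 13:00–14:15, 14:30–17:30.
Farrukh free within 09:30–17:30: 11:45–14:45, 15:00–15:30, 17:00–17:15.
Jun ∩ Farrukh: 13:00–14:15, 14:30–14:45, 15:00–15:30, 17:00–17:15.
Restricted to 09:45–17:15: 13:00–14:15, 14:30–14:45, 15:00–15:30, 17:00–17:15.
Common window lengths: 75, 15, 30, 15 min; longest is 75.

75 minutes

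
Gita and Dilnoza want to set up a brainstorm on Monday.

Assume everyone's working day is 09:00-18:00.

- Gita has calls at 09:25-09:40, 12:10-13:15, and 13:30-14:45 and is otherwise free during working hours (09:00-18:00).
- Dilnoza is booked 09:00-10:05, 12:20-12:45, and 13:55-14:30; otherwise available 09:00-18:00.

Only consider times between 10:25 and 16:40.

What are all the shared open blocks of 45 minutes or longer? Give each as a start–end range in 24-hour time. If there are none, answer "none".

10:25–12:10, 14:45–16:40

Gita free within 09:00–18:00: 09:00–09:25, 09:40–12:10, 13:15–13:30, 14:45–18:00.
Dilnoza free within 09:00–18:00: 10:05–12:20, 12:45–13:55, 14:30–18:00.
Gita ∩ Dilnoza: 10:05–12:10, 13:15–13:30, 14:45–18:00.
Restricted to 10:25–16:40: 10:25–12:10, 13:15–13:30, 14:45–16:40.
Windows ≥ 45 min: 10:25–12:10, 14:45–16:40.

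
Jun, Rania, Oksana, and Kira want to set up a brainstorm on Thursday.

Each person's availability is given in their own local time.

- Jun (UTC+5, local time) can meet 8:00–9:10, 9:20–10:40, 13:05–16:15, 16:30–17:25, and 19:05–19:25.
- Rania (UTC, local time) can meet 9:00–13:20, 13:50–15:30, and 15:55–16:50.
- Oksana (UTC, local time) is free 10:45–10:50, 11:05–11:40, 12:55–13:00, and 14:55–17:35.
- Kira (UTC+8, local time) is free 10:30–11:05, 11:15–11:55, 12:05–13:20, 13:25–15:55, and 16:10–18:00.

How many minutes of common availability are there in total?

Jun → UTC: 03:00–04:10, 04:20–05:40, 08:05–11:15, 11:30–12:25, 14:05–14:25.
Rania → UTC: 09:00–13:20, 13:50–15:30, 15:55–16:50.
Oksana → UTC: 10:45–10:50, 11:05–11:40, 12:55–13:00, 14:55–17:35.
Kira → UTC: 02:30–03:05, 03:15–03:55, 04:05–05:20, 05:25–07:55, 08:10–10:00.
Jun ∩ Rania: 09:00–11:15, 11:30–12:25, 14:05–14:25.
Jun ∩ Rania ∩ Oksana: 10:45–10:50, 11:05–11:15, 11:30–11:40.
Jun ∩ Rania ∩ Oksana ∩ Kira: (none).
Total common minutes: 0.

0 minutes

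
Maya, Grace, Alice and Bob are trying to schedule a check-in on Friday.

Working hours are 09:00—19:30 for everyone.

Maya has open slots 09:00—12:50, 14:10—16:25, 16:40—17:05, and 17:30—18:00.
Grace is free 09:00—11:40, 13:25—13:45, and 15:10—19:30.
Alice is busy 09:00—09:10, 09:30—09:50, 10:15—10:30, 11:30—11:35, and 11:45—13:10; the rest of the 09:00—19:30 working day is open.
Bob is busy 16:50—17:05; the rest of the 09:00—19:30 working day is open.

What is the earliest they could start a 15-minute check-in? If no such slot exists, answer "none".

Alice free within 09:00–19:30: 09:10–09:30, 09:50–10:15, 10:30–11:30, 11:35–11:45, 13:10–19:30.
Bob free within 09:00–19:30: 09:00–16:50, 17:05–19:30.
Maya ∩ Grace: 09:00–11:40, 15:10–16:25, 16:40–17:05, 17:30–18:00.
Maya ∩ Grace ∩ Alice: 09:10–09:30, 09:50–10:15, 10:30–11:30, 11:35–11:40, 15:10–16:25, 16:40–17:05, 17:30–18:00.
Maya ∩ Grace ∩ Alice ∩ Bob: 09:10–09:30, 09:50–10:15, 10:30–11:30, 11:35–11:40, 15:10–16:25, 16:40–16:50, 17:30–18:00.
Windows ≥ 15 min: 09:10–09:30, 09:50–10:15, 10:30–11:30, 15:10–16:25, 17:30–18:00.
Earliest such window starts at 09:10.

09:10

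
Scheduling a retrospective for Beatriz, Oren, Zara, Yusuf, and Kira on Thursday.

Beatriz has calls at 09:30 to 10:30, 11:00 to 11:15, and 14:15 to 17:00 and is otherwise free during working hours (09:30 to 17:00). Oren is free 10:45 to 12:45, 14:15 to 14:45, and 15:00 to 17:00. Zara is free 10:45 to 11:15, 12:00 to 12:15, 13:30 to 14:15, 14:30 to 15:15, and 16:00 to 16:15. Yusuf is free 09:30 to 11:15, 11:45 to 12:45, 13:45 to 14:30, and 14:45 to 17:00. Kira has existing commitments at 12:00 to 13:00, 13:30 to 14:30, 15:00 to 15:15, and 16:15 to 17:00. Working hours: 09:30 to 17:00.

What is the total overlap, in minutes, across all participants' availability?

Beatriz free within 09:30–17:00: 10:30–11:00, 11:15–14:15.
Kira free within 09:30–17:00: 09:30–12:00, 13:00–13:30, 14:30–15:00, 15:15–16:15.
Beatriz ∩ Oren: 10:45–11:00, 11:15–12:45.
Beatriz ∩ Oren ∩ Zara: 10:45–11:00, 12:00–12:15.
Beatriz ∩ Oren ∩ Zara ∩ Yusuf: 10:45–11:00, 12:00–12:15.
Beatriz ∩ Oren ∩ Zara ∩ Yusuf ∩ Kira: 10:45–11:00.
Total common minutes: 15.

15 minutes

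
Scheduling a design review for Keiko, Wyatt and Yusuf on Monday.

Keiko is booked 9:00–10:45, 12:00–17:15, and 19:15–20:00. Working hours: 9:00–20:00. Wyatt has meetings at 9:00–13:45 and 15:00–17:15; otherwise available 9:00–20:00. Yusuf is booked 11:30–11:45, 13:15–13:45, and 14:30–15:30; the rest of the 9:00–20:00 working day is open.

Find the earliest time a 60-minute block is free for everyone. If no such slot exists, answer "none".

17:15

Keiko free within 09:00–20:00: 10:45–12:00, 17:15–19:15.
Wyatt free within 09:00–20:00: 13:45–15:00, 17:15–20:00.
Yusuf free within 09:00–20:00: 09:00–11:30, 11:45–13:15, 13:45–14:30, 15:30–20:00.
Keiko ∩ Wyatt: 17:15–19:15.
Keiko ∩ Wyatt ∩ Yusuf: 17:15–19:15.
Windows ≥ 60 min: 17:15–19:15.
Earliest such window starts at 17:15.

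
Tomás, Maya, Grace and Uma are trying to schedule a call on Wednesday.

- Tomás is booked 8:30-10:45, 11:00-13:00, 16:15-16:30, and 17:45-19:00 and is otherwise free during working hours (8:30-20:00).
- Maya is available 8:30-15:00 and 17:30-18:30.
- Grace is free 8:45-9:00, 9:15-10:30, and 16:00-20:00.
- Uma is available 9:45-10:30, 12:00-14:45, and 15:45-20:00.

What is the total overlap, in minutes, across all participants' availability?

15 minutes

Tomás free within 08:30–20:00: 10:45–11:00, 13:00–16:15, 16:30–17:45, 19:00–20:00.
Tomás ∩ Maya: 10:45–11:00, 13:00–15:00, 17:30–17:45.
Tomás ∩ Maya ∩ Grace: 17:30–17:45.
Tomás ∩ Maya ∩ Grace ∩ Uma: 17:30–17:45.
Total common minutes: 15.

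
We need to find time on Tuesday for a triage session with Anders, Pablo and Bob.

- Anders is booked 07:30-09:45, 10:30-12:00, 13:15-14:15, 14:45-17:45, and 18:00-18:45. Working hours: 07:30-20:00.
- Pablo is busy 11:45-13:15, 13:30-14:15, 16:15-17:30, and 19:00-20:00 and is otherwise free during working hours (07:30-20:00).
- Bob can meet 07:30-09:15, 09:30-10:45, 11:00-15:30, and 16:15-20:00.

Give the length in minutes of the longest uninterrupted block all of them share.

Anders free within 07:30–20:00: 09:45–10:30, 12:00–13:15, 14:15–14:45, 17:45–18:00, 18:45–20:00.
Pablo free within 07:30–20:00: 07:30–11:45, 13:15–13:30, 14:15–16:15, 17:30–19:00.
Anders ∩ Pablo: 09:45–10:30, 14:15–14:45, 17:45–18:00, 18:45–19:00.
Anders ∩ Pablo ∩ Bob: 09:45–10:30, 14:15–14:45, 17:45–18:00, 18:45–19:00.
Common window lengths: 45, 30, 15, 15 min; longest is 45.

45 minutes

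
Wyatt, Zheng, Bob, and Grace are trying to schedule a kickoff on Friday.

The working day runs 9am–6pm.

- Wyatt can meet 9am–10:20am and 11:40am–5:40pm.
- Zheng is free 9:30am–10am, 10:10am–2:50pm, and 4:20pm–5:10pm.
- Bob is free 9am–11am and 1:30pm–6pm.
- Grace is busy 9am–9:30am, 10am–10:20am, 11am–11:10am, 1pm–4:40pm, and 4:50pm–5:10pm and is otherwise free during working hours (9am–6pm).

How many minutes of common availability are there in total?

Grace free within 09:00–18:00: 09:30–10:00, 10:20–11:00, 11:10–13:00, 16:40–16:50, 17:10–18:00.
Wyatt ∩ Zheng: 09:30–10:00, 10:10–10:20, 11:40–14:50, 16:20–17:10.
Wyatt ∩ Zheng ∩ Bob: 09:30–10:00, 10:10–10:20, 13:30–14:50, 16:20–17:10.
Wyatt ∩ Zheng ∩ Bob ∩ Grace: 09:30–10:00, 16:40–16:50.
Total common minutes: 30 + 10 = 40.

40 minutes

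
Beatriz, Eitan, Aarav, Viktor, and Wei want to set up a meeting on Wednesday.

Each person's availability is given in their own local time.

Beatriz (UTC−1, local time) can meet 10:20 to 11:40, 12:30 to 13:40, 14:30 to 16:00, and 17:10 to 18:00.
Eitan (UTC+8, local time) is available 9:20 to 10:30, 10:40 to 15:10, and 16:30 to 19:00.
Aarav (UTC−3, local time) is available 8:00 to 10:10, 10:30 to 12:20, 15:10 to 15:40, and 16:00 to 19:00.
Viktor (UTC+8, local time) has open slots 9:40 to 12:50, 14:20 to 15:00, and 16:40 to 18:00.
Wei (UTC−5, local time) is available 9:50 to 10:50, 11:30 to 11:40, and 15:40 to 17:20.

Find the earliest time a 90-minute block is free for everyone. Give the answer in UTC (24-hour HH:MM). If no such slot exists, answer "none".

none

Beatriz → UTC: 11:20–12:40, 13:30–14:40, 15:30–17:00, 18:10–19:00.
Eitan → UTC: 01:20–02:30, 02:40–07:10, 08:30–11:00.
Aarav → UTC: 11:00–13:10, 13:30–15:20, 18:10–18:40, 19:00–22:00.
Viktor → UTC: 01:40–04:50, 06:20–07:00, 08:40–10:00.
Wei → UTC: 14:50–15:50, 16:30–16:40, 20:40–22:20.
Beatriz ∩ Eitan: (none).
Beatriz ∩ Eitan ∩ Aarav: (none).
Beatriz ∩ Eitan ∩ Aarav ∩ Viktor: (none).
Beatriz ∩ Eitan ∩ Aarav ∩ Viktor ∩ Wei: (none).
Windows ≥ 90 min: (none).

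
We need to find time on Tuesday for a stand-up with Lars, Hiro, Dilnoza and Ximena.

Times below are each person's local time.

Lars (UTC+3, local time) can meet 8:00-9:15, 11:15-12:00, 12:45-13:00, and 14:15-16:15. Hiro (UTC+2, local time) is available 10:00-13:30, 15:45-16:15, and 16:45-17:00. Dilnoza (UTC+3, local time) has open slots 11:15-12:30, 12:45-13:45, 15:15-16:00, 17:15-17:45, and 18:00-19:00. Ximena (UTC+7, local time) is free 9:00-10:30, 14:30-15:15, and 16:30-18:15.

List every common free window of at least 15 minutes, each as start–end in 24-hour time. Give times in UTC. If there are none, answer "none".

Lars → UTC: 05:00–06:15, 08:15–09:00, 09:45–10:00, 11:15–13:15.
Hiro → UTC: 08:00–11:30, 13:45–14:15, 14:45–15:00.
Dilnoza → UTC: 08:15–09:30, 09:45–10:45, 12:15–13:00, 14:15–14:45, 15:00–16:00.
Ximena → UTC: 02:00–03:30, 07:30–08:15, 09:30–11:15.
Lars ∩ Hiro: 08:15–09:00, 09:45–10:00, 11:15–11:30.
Lars ∩ Hiro ∩ Dilnoza: 08:15–09:00, 09:45–10:00.
Lars ∩ Hiro ∩ Dilnoza ∩ Ximena: 09:45–10:00.
Windows ≥ 15 min: 09:45–10:00.

09:45–10:00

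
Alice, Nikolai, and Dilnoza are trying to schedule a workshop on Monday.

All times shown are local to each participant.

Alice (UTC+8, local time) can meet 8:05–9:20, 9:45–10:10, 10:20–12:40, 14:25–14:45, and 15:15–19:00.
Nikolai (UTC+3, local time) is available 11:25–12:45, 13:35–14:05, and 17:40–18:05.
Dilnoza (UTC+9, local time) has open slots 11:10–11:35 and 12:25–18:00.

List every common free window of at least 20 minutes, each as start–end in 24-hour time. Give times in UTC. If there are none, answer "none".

Alice → UTC: 00:05–01:20, 01:45–02:10, 02:20–04:40, 06:25–06:45, 07:15–11:00.
Nikolai → UTC: 08:25–09:45, 10:35–11:05, 14:40–15:05.
Dilnoza → UTC: 02:10–02:35, 03:25–09:00.
Alice ∩ Nikolai: 08:25–09:45, 10:35–11:00.
Alice ∩ Nikolai ∩ Dilnoza: 08:25–09:00.
Windows ≥ 20 min: 08:25–09:00.

08:25–09:00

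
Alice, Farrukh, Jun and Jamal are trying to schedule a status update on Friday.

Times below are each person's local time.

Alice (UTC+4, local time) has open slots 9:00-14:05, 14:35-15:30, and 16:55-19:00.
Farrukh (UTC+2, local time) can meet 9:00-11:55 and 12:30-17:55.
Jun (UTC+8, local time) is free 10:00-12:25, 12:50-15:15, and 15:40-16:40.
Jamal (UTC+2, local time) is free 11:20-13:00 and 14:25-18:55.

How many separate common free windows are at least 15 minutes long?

0

Alice → UTC: 05:00–10:05, 10:35–11:30, 12:55–15:00.
Farrukh → UTC: 07:00–09:55, 10:30–15:55.
Jun → UTC: 02:00–04:25, 04:50–07:15, 07:40–08:40.
Jamal → UTC: 09:20–11:00, 12:25–16:55.
Alice ∩ Farrukh: 07:00–09:55, 10:35–11:30, 12:55–15:00.
Alice ∩ Farrukh ∩ Jun: 07:00–07:15, 07:40–08:40.
Alice ∩ Farrukh ∩ Jun ∩ Jamal: (none).
Windows ≥ 15 min: (none).
That's 0 windows.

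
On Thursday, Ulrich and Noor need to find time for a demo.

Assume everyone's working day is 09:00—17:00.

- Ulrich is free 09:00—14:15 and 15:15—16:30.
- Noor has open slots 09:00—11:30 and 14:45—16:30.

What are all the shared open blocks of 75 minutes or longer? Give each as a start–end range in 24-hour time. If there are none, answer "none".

09:00–11:30, 15:15–16:30

Ulrich ∩ Noor: 09:00–11:30, 15:15–16:30.
Windows ≥ 75 min: 09:00–11:30, 15:15–16:30.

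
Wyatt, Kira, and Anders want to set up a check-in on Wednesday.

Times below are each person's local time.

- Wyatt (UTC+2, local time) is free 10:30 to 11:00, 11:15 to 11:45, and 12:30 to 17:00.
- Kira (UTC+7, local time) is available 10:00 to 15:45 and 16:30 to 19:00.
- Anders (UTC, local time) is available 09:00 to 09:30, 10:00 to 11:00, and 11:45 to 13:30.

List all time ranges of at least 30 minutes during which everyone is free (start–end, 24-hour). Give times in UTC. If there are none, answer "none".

10:30–11:00

Wyatt → UTC: 08:30–09:00, 09:15–09:45, 10:30–15:00.
Kira → UTC: 03:00–08:45, 09:30–12:00.
Anders → UTC: 09:00–09:30, 10:00–11:00, 11:45–13:30.
Wyatt ∩ Kira: 08:30–08:45, 09:30–09:45, 10:30–12:00.
Wyatt ∩ Kira ∩ Anders: 10:30–11:00, 11:45–12:00.
Windows ≥ 30 min: 10:30–11:00.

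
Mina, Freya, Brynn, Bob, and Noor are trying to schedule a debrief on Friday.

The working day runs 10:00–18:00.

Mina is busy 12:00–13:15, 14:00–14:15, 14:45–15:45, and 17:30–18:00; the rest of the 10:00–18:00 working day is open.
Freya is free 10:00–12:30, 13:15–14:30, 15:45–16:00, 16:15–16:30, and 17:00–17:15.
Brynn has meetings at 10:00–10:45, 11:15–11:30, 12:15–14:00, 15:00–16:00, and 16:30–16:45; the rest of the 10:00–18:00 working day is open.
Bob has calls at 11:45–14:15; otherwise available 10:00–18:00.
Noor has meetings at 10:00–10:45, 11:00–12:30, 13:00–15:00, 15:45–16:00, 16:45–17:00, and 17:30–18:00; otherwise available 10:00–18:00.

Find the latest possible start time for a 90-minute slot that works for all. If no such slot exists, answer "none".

none

Mina free within 10:00–18:00: 10:00–12:00, 13:15–14:00, 14:15–14:45, 15:45–17:30.
Brynn free within 10:00–18:00: 10:45–11:15, 11:30–12:15, 14:00–15:00, 16:00–16:30, 16:45–18:00.
Bob free within 10:00–18:00: 10:00–11:45, 14:15–18:00.
Noor free within 10:00–18:00: 10:45–11:00, 12:30–13:00, 15:00–15:45, 16:00–16:45, 17:00–17:30.
Mina ∩ Freya: 10:00–12:00, 13:15–14:00, 14:15–14:30, 15:45–16:00, 16:15–16:30, 17:00–17:15.
Mina ∩ Freya ∩ Brynn: 10:45–11:15, 11:30–12:00, 14:15–14:30, 16:15–16:30, 17:00–17:15.
Mina ∩ Freya ∩ Brynn ∩ Bob: 10:45–11:15, 11:30–11:45, 14:15–14:30, 16:15–16:30, 17:00–17:15.
Mina ∩ Freya ∩ Brynn ∩ Bob ∩ Noor: 10:45–11:00, 16:15–16:30, 17:00–17:15.
Windows ≥ 90 min: (none).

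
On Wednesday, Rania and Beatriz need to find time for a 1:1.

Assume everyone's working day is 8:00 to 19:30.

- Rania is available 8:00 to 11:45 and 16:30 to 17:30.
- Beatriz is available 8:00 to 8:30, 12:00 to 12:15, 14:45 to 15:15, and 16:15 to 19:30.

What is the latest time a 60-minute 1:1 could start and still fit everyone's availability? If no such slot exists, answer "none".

16:30

Rania ∩ Beatriz: 08:00–08:30, 16:30–17:30.
Windows ≥ 60 min: 16:30–17:30.
Latest start in the last window 16:30–17:30 is 17:30 − 60 min = 16:30.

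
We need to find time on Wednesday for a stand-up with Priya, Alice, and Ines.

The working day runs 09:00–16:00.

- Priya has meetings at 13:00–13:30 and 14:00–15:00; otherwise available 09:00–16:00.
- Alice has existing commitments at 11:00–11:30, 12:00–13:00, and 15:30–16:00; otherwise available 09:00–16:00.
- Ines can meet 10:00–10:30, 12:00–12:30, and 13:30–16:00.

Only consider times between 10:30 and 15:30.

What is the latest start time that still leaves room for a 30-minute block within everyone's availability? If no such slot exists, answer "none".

15:00

Priya free within 09:00–16:00: 09:00–13:00, 13:30–14:00, 15:00–16:00.
Alice free within 09:00–16:00: 09:00–11:00, 11:30–12:00, 13:00–15:30.
Priya ∩ Alice: 09:00–11:00, 11:30–12:00, 13:30–14:00, 15:00–15:30.
Priya ∩ Alice ∩ Ines: 10:00–10:30, 13:30–14:00, 15:00–15:30.
Restricted to 10:30–15:30: 13:30–14:00, 15:00–15:30.
Windows ≥ 30 min: 13:30–14:00, 15:00–15:30.
Latest start in the last window 15:00–15:30 is 15:30 − 30 min = 15:00.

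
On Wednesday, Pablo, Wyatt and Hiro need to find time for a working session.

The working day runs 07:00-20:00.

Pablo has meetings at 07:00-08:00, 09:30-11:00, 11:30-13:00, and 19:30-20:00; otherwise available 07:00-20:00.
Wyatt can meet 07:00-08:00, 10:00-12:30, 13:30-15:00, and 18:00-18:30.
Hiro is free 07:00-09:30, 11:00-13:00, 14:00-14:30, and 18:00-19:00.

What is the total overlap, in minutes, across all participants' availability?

90 minutes

Pablo free within 07:00–20:00: 08:00–09:30, 11:00–11:30, 13:00–19:30.
Pablo ∩ Wyatt: 11:00–11:30, 13:30–15:00, 18:00–18:30.
Pablo ∩ Wyatt ∩ Hiro: 11:00–11:30, 14:00–14:30, 18:00–18:30.
Total common minutes: 30 + 30 + 30 = 90.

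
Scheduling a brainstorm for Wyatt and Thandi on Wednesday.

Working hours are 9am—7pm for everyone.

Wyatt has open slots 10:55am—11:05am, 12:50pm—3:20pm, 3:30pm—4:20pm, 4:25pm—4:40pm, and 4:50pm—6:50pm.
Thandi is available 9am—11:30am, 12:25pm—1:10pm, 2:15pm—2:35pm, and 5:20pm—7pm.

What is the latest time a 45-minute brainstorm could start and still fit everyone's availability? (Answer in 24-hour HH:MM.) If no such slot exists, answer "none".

18:05

Wyatt ∩ Thandi: 10:55–11:05, 12:50–13:10, 14:15–14:35, 17:20–18:50.
Windows ≥ 45 min: 17:20–18:50.
Latest start in the last window 17:20–18:50 is 18:50 − 45 min = 18:05.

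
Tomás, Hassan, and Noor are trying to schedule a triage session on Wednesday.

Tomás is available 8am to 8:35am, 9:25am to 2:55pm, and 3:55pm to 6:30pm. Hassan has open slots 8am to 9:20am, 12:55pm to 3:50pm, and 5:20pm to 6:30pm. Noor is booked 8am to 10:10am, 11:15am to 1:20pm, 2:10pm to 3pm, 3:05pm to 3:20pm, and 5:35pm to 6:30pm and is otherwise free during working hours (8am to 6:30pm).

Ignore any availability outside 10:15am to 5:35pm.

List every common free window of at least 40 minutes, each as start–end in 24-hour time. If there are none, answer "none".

Noor free within 08:00–18:30: 10:10–11:15, 13:20–14:10, 15:00–15:05, 15:20–17:35.
Tomás ∩ Hassan: 08:00–08:35, 12:55–14:55, 17:20–18:30.
Tomás ∩ Hassan ∩ Noor: 13:20–14:10, 17:20–17:35.
Restricted to 10:15–17:35: 13:20–14:10, 17:20–17:35.
Windows ≥ 40 min: 13:20–14:10.

13:20–14:10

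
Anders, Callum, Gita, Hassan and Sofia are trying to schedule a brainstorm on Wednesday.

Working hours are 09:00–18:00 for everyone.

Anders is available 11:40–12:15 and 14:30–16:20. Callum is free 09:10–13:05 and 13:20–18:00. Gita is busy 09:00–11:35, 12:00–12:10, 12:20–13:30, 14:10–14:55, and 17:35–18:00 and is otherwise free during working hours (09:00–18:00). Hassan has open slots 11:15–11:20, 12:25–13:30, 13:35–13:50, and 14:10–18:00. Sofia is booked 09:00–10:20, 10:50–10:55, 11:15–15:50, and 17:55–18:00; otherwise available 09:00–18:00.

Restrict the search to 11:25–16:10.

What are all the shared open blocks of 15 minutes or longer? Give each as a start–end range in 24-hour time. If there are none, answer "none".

15:50–16:10

Gita free within 09:00–18:00: 11:35–12:00, 12:10–12:20, 13:30–14:10, 14:55–17:35.
Sofia free within 09:00–18:00: 10:20–10:50, 10:55–11:15, 15:50–17:55.
Anders ∩ Callum: 11:40–12:15, 14:30–16:20.
Anders ∩ Callum ∩ Gita: 11:40–12:00, 12:10–12:15, 14:55–16:20.
Anders ∩ Callum ∩ Gita ∩ Hassan: 14:55–16:20.
Anders ∩ Callum ∩ Gita ∩ Hassan ∩ Sofia: 15:50–16:20.
Restricted to 11:25–16:10: 15:50–16:10.
Windows ≥ 15 min: 15:50–16:10.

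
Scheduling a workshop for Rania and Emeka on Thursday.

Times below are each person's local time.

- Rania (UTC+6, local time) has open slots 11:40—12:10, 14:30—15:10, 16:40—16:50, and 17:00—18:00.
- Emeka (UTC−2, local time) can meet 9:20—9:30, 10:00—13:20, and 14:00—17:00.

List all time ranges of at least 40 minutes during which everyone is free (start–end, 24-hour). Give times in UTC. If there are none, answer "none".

Rania → UTC: 05:40–06:10, 08:30–09:10, 10:40–10:50, 11:00–12:00.
Emeka → UTC: 11:20–11:30, 12:00–15:20, 16:00–19:00.
Rania ∩ Emeka: 11:20–11:30.
Windows ≥ 40 min: (none).

none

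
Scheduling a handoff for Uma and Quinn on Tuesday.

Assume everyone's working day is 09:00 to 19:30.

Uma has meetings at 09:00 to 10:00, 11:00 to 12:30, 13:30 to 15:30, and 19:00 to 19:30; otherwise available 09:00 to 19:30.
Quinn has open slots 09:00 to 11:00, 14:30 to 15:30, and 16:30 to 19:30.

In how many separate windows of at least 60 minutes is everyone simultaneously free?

Uma free within 09:00–19:30: 10:00–11:00, 12:30–13:30, 15:30–19:00.
Uma ∩ Quinn: 10:00–11:00, 16:30–19:00.
Windows ≥ 60 min: 10:00–11:00, 16:30–19:00.
That's 2 windows.

2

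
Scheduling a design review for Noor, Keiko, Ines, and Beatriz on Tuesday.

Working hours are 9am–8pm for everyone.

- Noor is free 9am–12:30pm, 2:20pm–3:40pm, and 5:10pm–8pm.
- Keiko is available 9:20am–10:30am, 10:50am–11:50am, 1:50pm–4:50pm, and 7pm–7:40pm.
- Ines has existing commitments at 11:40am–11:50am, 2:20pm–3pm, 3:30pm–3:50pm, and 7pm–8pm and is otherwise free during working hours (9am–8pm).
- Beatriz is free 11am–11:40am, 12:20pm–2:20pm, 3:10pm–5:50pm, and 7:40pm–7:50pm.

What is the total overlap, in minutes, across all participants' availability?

Ines free within 09:00–20:00: 09:00–11:40, 11:50–14:20, 15:00–15:30, 15:50–19:00.
Noor ∩ Keiko: 09:20–10:30, 10:50–11:50, 14:20–15:40, 19:00–19:40.
Noor ∩ Keiko ∩ Ines: 09:20–10:30, 10:50–11:40, 15:00–15:30.
Noor ∩ Keiko ∩ Ines ∩ Beatriz: 11:00–11:40, 15:10–15:30.
Total common minutes: 40 + 20 = 60.

60 minutes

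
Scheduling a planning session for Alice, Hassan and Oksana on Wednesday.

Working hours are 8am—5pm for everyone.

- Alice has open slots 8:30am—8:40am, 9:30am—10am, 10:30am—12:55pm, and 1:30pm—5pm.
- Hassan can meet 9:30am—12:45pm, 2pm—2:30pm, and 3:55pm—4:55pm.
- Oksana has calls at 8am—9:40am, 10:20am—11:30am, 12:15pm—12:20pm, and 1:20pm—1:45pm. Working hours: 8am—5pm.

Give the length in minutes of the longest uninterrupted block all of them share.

60 minutes

Oksana free within 08:00–17:00: 09:40–10:20, 11:30–12:15, 12:20–13:20, 13:45–17:00.
Alice ∩ Hassan: 09:30–10:00, 10:30–12:45, 14:00–14:30, 15:55–16:55.
Alice ∩ Hassan ∩ Oksana: 09:40–10:00, 11:30–12:15, 12:20–12:45, 14:00–14:30, 15:55–16:55.
Common window lengths: 20, 45, 25, 30, 60 min; longest is 60.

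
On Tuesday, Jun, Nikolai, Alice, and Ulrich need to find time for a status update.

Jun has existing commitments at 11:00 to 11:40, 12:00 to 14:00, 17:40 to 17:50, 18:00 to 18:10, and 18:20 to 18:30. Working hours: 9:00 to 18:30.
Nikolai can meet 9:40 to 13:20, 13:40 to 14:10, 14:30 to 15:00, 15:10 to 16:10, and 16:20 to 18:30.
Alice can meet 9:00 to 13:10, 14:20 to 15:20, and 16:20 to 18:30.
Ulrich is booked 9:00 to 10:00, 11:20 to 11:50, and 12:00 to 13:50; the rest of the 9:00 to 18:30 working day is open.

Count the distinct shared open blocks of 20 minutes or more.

Jun free within 09:00–18:30: 09:00–11:00, 11:40–12:00, 14:00–17:40, 17:50–18:00, 18:10–18:20.
Ulrich free within 09:00–18:30: 10:00–11:20, 11:50–12:00, 13:50–18:30.
Jun ∩ Nikolai: 09:40–11:00, 11:40–12:00, 14:00–14:10, 14:30–15:00, 15:10–16:10, 16:20–17:40, 17:50–18:00, 18:10–18:20.
Jun ∩ Nikolai ∩ Alice: 09:40–11:00, 11:40–12:00, 14:30–15:00, 15:10–15:20, 16:20–17:40, 17:50–18:00, 18:10–18:20.
Jun ∩ Nikolai ∩ Alice ∩ Ulrich: 10:00–11:00, 11:50–12:00, 14:30–15:00, 15:10–15:20, 16:20–17:40, 17:50–18:00, 18:10–18:20.
Windows ≥ 20 min: 10:00–11:00, 14:30–15:00, 16:20–17:40.
That's 3 windows.

3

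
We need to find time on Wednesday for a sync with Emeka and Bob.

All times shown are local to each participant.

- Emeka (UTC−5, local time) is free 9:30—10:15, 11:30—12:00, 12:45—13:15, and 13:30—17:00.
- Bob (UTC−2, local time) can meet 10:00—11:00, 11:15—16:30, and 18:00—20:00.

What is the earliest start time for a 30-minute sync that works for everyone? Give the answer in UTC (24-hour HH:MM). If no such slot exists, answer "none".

Emeka → UTC: 14:30–15:15, 16:30–17:00, 17:45–18:15, 18:30–22:00.
Bob → UTC: 12:00–13:00, 13:15–18:30, 20:00–22:00.
Emeka ∩ Bob: 14:30–15:15, 16:30–17:00, 17:45–18:15, 20:00–22:00.
Windows ≥ 30 min: 14:30–15:15, 16:30–17:00, 17:45–18:15, 20:00–22:00.
Earliest such window starts at 14:30.

14:30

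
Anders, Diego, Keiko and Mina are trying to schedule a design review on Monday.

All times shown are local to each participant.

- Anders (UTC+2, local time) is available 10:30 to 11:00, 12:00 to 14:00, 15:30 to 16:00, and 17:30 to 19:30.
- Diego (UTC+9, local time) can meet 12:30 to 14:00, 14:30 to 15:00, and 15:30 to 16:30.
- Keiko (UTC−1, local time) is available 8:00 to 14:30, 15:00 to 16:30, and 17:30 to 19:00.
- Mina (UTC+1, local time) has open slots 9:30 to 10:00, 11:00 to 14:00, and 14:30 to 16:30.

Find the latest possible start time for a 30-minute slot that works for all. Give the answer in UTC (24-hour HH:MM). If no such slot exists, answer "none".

none

Anders → UTC: 08:30–09:00, 10:00–12:00, 13:30–14:00, 15:30–17:30.
Diego → UTC: 03:30–05:00, 05:30–06:00, 06:30–07:30.
Keiko → UTC: 09:00–15:30, 16:00–17:30, 18:30–20:00.
Mina → UTC: 08:30–09:00, 10:00–13:00, 13:30–15:30.
Anders ∩ Diego: (none).
Anders ∩ Diego ∩ Keiko: (none).
Anders ∩ Diego ∩ Keiko ∩ Mina: (none).
Windows ≥ 30 min: (none).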